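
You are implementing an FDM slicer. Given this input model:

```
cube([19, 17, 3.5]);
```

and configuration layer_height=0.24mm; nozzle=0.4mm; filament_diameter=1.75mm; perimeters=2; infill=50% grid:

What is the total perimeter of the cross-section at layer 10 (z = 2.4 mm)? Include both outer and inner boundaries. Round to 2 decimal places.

At z = 2.4 mm: the cube is present — its section is the full 19×17 rectangle (perimeter 72.00 mm). Overall, the cross-section is a single solid region. Total boundary length (outer) = 72.00 mm.

72.00 mm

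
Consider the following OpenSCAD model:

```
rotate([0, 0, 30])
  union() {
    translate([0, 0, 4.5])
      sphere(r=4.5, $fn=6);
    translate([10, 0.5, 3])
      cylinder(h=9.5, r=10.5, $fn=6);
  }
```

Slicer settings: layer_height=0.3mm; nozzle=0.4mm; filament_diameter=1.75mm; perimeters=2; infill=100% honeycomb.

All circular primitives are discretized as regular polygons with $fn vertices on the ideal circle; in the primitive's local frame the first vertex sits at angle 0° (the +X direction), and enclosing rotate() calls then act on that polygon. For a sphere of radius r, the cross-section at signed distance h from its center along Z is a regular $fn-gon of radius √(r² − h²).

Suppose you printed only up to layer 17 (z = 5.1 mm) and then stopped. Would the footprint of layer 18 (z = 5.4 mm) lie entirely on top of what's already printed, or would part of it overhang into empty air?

entirely on top

Compare the two slices. At z = 5.1: the r=4.5 sphere contributes a regular 6-gon of circumradius √(4.5²−0.6²) = 4.460 (area = (6/2)·4.460²·sin(360°/6) = 51.68 mm²); the cylinder at (10, 0.5): section is a regular 6-gon, circumradius r=10.5 (area = (6/2)·10.500²·sin(360°/6) = 286.44 mm²); Combining (union): the regions partially overlap — summed areas 338.11 mm² minus the doubly-counted overlap 20.94 mm² gives 317.17 mm² — area = 317.17 mm²; (rotated 30° about Z; rotation is an isometry so areas/perimeters/island counts are preserved). At z = 5.4: the r=4.5 sphere slices to a regular 6-gon of circumradius 4.409 (√(r²−h²) with h=0.9 from center) (area = (6/2)·4.409²·sin(360°/6) = 50.51 mm²); the r=10.5 cylinder at (10, 0.5) gives a regular 6-gon of circumradius 10.5 (constant along its height) (area = (6/2)·10.500²·sin(360°/6) = 286.44 mm²); Merging all regions: the regions partially overlap — summed areas 336.94 mm² minus the doubly-counted overlap 20.51 mm² gives 316.43 mm² — area = 316.43 mm²; (whole slice rotated 30° about Z — lengths, areas and connectivity unchanged). Checking containment: the cross-section at z = 5.4 is a subset of the cross-section at z = 5.1.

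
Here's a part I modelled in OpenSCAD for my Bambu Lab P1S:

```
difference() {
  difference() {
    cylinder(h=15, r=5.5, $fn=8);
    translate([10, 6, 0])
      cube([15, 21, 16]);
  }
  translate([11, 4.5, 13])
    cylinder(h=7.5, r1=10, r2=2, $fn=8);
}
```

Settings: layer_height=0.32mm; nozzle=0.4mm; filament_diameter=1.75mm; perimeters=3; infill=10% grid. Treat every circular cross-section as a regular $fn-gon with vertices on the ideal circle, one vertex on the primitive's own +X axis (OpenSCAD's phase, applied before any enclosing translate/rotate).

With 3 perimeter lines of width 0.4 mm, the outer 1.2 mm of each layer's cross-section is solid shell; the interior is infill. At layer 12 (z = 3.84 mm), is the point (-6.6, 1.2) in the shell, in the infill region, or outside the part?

At z = 3.84 mm: the r=5.5 cylinder gives a regular 8-gon of circumradius 5.5 (constant along its height); the cube at (10, 6) is present — its section is the full 15×21 rectangle; Taking the first minus the rest: starting from the r=5.5 cylinder, the 15×21 cube at (10, 6) misses the remaining region (no effect) — 1 connected region; the cone at (11, 4.5) is absent (z outside [13, 20.5]); Taking the first minus the rest: none of the subtracted shapes is present at this height, so that combined region is unchanged — 1 connected region. Overall, the cross-section is a single solid region. The nearest boundary edge runs (-5.50, 0.00)→(-3.89, 3.89); distance from the point to it = 1.48 mm. The point is not inside any of the regions above, so it lies outside the cross-section (1.48 mm from the nearest boundary).

outside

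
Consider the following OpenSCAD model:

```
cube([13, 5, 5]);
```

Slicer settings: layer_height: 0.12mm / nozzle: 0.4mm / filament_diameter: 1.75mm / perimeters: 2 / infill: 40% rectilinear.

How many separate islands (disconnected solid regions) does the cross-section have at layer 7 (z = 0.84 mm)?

1

At z = 0.84 mm: the cube is present — its section is the full 13×5 rectangle. Overall, the cross-section is a single solid region. Island count = 1.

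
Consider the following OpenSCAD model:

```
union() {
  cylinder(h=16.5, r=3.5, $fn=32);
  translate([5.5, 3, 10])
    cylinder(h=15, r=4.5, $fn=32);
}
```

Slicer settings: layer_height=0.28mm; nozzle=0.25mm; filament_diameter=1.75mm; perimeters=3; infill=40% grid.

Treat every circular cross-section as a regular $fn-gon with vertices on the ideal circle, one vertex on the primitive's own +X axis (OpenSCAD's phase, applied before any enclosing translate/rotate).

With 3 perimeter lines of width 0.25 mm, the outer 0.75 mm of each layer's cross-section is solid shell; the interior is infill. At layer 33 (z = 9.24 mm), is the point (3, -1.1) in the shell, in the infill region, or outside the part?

shell

At z = 9.24 mm: the r=3.5 cylinder gives a regular 32-gon of circumradius 3.5 (constant along its height); the cylinder at (5.5, 3) is not intersected at this z (z outside [10, 25]); Taking the union: only the r=3.5 cylinder is present, so the union is just that shape — 1 connected region. Overall, the cross-section is a single solid region. The nearest boundary edge runs (3.23, -1.34)→(3.43, -0.68); distance from the point to it = 0.29 mm. The point is inside the cross-section, 0.29 mm from the nearest boundary — within the 0.75 mm shell band (3 × 0.25).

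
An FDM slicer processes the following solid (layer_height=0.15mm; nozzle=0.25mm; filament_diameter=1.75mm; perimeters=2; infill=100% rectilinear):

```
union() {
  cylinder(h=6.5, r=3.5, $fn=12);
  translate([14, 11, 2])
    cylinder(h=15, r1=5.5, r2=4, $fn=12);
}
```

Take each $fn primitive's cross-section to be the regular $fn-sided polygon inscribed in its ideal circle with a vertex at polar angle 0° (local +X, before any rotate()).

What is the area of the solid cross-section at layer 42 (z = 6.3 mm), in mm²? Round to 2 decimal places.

113.86 mm²

At z = 6.3 mm: the r=3.5 cylinder contributes a regular 12-gon of circumradius 3.5 (area = (12/2)·3.500²·sin(360°/12) = 36.75 mm²); the cone at (14, 11) (r1=5.5→r2=4) has section circumradius 5.070 here — a regular 12-gon (area = (12/2)·5.070²·sin(360°/12) = 77.11 mm²); Merging all regions: the 2 present regions are separate (no shared area or edge), so areas and boundary lengths simply add and each stays a separate island — area = 113.86 mm². Overall, the cross-section has 2 separate islands. Net area = 113.86 mm².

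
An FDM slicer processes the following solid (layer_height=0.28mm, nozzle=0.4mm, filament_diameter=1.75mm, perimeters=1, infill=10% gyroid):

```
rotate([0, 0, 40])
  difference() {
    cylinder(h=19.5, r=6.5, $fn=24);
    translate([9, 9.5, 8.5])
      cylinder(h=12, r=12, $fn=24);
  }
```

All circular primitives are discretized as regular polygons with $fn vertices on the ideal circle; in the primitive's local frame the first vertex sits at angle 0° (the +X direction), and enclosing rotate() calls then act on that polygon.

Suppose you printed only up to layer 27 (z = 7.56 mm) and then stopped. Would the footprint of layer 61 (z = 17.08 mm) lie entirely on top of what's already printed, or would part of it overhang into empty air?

Compare the two slices. At z = 7.56: the r=6.5 cylinder gives a regular 24-gon of circumradius 6.5 (constant along its height) (area = (24/2)·6.500²·sin(360°/24) = 131.22 mm²); the cylinder at (9, 9.5) does not reach this height (z outside [8.5, 20.5]); After the difference (first − rest): none of the subtracted shapes is present at this height, so the r=6.5 cylinder is unchanged — area = 131.22 mm²; (whole slice rotated 40° about Z — lengths, areas and connectivity unchanged). At z = 17.08: the cylinder: section is a regular 24-gon, circumradius r=6.5 (area = (24/2)·6.500²·sin(360°/24) = 131.22 mm²); the cylinder at (9, 9.5): section is a regular 24-gon, circumradius r=12 (area = (24/2)·12.000²·sin(360°/24) = 447.24 mm²); Subtracting the remaining from the first: starting from the r=6.5 cylinder (131.22 mm²), the r=12 cylinder at (9, 9.5) partially overlaps it — only the 44.02 mm² overlap (of its 447.24 mm²) is removed, clipping the outline — area = 87.20 mm²; (whole slice rotated 40° about Z — lengths, areas and connectivity unchanged). Checking containment: the cross-section at z = 17.08 is a subset of the cross-section at z = 7.56.

entirely on top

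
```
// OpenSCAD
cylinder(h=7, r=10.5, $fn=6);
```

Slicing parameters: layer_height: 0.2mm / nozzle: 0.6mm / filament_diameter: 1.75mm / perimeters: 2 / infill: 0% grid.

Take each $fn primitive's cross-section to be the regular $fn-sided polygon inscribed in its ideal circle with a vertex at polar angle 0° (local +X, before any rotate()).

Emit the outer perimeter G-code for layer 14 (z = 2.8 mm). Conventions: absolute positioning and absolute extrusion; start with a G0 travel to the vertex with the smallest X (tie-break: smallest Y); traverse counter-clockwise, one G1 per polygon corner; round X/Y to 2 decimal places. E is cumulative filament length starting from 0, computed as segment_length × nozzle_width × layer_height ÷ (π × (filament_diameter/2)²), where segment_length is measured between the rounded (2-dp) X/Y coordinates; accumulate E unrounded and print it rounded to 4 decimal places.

At z = 2.8 mm: the cylinder: section is a regular 6-gon, circumradius r=10.5. The outline is a single polygon with 6 vertices. Extrusion per mm of travel: 0.6 × 0.2 / (π × 0.875²) = 0.049890. Accumulating E over each segment gives final E = 3.1425.

G0 X-10.50 Y0.00 Z2.80
G1 X-5.25 Y-9.09 E0.5237
G1 X5.25 Y-9.09 E1.0476
G1 X10.50 Y0.00 E1.5713
G1 X5.25 Y9.09 E2.0950
G1 X-5.25 Y9.09 E2.6188
G1 X-10.50 Y0.00 E3.1425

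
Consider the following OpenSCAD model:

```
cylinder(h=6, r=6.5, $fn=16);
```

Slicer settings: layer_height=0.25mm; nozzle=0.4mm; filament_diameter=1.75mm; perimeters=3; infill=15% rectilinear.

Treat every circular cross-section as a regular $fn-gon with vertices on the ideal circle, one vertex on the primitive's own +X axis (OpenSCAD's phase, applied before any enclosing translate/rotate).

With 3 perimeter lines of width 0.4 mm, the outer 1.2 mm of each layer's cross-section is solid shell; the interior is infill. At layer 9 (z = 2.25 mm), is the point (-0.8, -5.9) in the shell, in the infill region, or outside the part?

shell

At z = 2.25 mm: the r=6.5 cylinder gives a regular 16-gon of circumradius 6.5 (constant along its height). Overall, the cross-section is a single solid region. The nearest boundary edge runs (-2.49, -6.01)→(-0.00, -6.50); distance from the point to it = 0.43 mm. The point is inside the cross-section, 0.43 mm from the nearest boundary — within the 1.2 mm shell band (3 × 0.4).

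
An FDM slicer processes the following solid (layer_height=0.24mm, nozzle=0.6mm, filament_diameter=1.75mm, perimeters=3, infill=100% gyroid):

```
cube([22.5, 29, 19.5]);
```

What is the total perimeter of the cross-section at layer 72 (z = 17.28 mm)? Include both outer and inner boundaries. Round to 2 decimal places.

At z = 17.28 mm: the cube is present — its section is the full 22.5×29 rectangle (perimeter 103.00 mm). Overall, the cross-section is a single solid region. Total boundary length (outer) = 103.00 mm.

103.00 mm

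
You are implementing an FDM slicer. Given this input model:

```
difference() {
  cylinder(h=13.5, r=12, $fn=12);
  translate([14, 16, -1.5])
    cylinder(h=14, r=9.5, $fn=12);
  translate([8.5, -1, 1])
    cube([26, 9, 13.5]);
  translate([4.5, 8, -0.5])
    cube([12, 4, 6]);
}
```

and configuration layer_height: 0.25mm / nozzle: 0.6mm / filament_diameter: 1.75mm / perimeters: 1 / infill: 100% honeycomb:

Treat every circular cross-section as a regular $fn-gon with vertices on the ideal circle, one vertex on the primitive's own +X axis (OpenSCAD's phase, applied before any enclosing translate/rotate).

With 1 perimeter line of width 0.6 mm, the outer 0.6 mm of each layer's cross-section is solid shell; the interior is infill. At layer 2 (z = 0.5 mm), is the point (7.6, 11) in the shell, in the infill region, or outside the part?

outside

At z = 0.5 mm: the cylinder: section is a regular 12-gon, circumradius r=12; the r=9.5 cylinder at (14, 16) gives a regular 12-gon of circumradius 9.5 (constant along its height); the cube at (8.5, -1) does not reach this height (z outside [1, 14.5]); the cube at (4.5, 8) (footprint 12×4) is included at this height; Subtracting the remaining from the first: starting from the r=12 cylinder, the r=9.5 cylinder at (14, 16) misses the remaining region (no effect); the 12×4 cube at (4.5, 8) partially overlaps it — only the 6.75 mm² overlap (of its 48.00 mm²) is removed, clipping the outline — 1 connected region. Overall, the cross-section is a single solid region. The nearest boundary edge runs (4.50, 8.00)→(8.39, 8.00); distance from the point to it = 3.00 mm. The point is not inside any of the regions above, so it lies outside the cross-section (3.00 mm from the nearest boundary).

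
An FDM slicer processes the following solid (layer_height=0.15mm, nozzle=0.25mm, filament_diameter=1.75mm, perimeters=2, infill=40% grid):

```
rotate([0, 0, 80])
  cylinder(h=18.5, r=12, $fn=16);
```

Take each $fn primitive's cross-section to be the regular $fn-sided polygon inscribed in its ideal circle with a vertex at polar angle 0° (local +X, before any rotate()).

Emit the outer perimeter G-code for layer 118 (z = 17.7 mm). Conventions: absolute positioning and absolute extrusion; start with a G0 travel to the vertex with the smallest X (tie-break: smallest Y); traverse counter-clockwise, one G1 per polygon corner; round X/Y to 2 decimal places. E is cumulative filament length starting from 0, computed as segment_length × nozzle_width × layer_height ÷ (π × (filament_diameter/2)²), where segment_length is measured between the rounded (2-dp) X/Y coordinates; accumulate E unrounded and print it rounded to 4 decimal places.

G0 X-11.82 Y2.08 Z17.70
G1 X-11.72 Y-2.60 E0.0730
G1 X-9.83 Y-6.88 E0.1459
G1 X-6.45 Y-10.12 E0.2189
G1 X-2.08 Y-11.82 E0.2920
G1 X2.60 Y-11.72 E0.3650
G1 X6.88 Y-9.83 E0.4380
G1 X10.12 Y-6.45 E0.5110
G1 X11.82 Y-2.08 E0.5841
G1 X11.72 Y2.60 E0.6570
G1 X9.83 Y6.88 E0.7300
G1 X6.45 Y10.12 E0.8030
G1 X2.08 Y11.82 E0.8761
G1 X-2.60 Y11.72 E0.9491
G1 X-6.88 Y9.83 E1.0220
G1 X-10.12 Y6.45 E1.0950
G1 X-11.82 Y2.08 E1.1681

At z = 17.7 mm: the cylinder: section is a regular 16-gon, circumradius r=12; (rotated 80° about Z; rotation is an isometry so areas/perimeters/island counts are preserved). The outline is a single polygon with 16 vertices. Extrusion per mm of travel: 0.25 × 0.15 / (π × 0.875²) = 0.015591. Accumulating E over each segment gives final E = 1.1681.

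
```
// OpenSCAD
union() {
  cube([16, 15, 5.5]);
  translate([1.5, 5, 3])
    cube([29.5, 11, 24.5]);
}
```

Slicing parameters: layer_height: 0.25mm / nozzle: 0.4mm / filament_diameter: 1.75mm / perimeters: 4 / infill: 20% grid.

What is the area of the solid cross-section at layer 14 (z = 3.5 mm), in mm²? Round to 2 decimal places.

At z = 3.5 mm: the 16×15 cube contributes its full rectangle (area 240.00 mm²); the 29.5×11 cube at (1.5, 5) contributes its full rectangle (area 324.50 mm²); Merging all regions: the regions partially overlap — summed areas 564.50 mm² minus the doubly-counted overlap 145.00 mm² gives 419.50 mm² — area = 419.50 mm². Overall, the cross-section is a single solid region. Net area = 419.50 mm².

419.50 mm²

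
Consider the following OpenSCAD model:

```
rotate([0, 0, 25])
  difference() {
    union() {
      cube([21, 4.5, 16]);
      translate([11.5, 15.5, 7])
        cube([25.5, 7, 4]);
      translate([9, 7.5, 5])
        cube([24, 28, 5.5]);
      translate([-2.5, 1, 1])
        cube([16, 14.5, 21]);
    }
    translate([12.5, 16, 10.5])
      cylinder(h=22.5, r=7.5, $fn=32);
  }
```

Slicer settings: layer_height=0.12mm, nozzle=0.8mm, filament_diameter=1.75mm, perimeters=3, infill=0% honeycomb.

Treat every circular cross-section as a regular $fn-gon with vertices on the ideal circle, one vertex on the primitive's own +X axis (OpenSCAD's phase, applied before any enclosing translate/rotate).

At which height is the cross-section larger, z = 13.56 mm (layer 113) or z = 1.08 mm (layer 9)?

Layer 113 (z = 13.56): the 21×4.5 cube contributes its full rectangle (area 94.50 mm²); the cube at (11.5, 15.5) does not reach this height (z outside [7, 11]); the cube at (9, 7.5) is absent (z outside [5, 10.5]); the 16×14.5 cube at (-2.5, 1) contributes its full rectangle (area 232.00 mm²); Taking the union: the regions partially overlap — summed areas 326.50 mm² minus the doubly-counted overlap 47.25 mm² gives 279.25 mm² — area = 279.25 mm²; the cylinder at (12.5, 16): section is a regular 32-gon, circumradius r=7.5 (area = (32/2)·7.500²·sin(360°/32) = 175.58 mm²); After the difference (first − rest): starting from that combined region (279.25 mm²), the r=7.5 cylinder at (12.5, 16) partially overlaps it — only the 47.11 mm² overlap (of its 175.58 mm²) is removed, clipping the outline — area = 232.14 mm²; (rotated 25° about Z; rotation is an isometry so areas/perimeters/island counts are preserved). So its area = 232.14 mm². Layer 9 (z = 1.08): the cube (footprint 21×4.5) is included at this height (area 94.50 mm²); the cube at (11.5, 15.5) is not intersected at this z (z outside [7, 11]); the cube at (9, 7.5) does not reach this height (z outside [5, 10.5]); the 16×14.5 cube at (-2.5, 1) contributes its full rectangle (area 232.00 mm²); Taking the union: the regions partially overlap — summed areas 326.50 mm² minus the doubly-counted overlap 47.25 mm² gives 279.25 mm² — area = 279.25 mm²; the cylinder at (12.5, 16) is absent (z outside [10.5, 33]); After the difference (first − rest): none of the subtracted shapes is present at this height, so the result so far is unchanged — area = 279.25 mm²; (rotated 25° about Z; rotation is an isometry so areas/perimeters/island counts are preserved). So its area = 279.25 mm². Layer 9 is larger (279.25 vs 232.14 mm²).

layer 9 (z = 1.08 mm)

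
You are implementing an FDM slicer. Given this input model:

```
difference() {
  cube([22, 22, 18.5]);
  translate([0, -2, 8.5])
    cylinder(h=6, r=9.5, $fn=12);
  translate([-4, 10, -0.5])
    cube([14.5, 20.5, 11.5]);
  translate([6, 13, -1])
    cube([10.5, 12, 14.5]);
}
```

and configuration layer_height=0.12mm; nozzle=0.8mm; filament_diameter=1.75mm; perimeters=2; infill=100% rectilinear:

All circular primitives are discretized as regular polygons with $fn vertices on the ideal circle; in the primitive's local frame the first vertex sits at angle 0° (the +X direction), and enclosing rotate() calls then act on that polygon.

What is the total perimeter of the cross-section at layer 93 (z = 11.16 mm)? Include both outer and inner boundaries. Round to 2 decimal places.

102.22 mm

At z = 11.16 mm: the cube (footprint 22×22) is included at this height (perimeter 88.00 mm); the cylinder at (0, -2): section is a regular 12-gon, circumradius r=9.5 (perimeter = 2·12·9.500·sin(180°/12) = 59.01 mm); the cube at (-4, 10) is not intersected at this z (z outside [-0.5, 11]); the cube at (6, 13) is present — its section is the full 10.5×12 rectangle (perimeter 45.00 mm); After the difference (first − rest): starting from the 22×22 cube, the r=9.5 cylinder at (0, -2) partially overlaps it — only the 49.22 mm² overlap (of its 270.75 mm²) is removed, clipping the outline; the 10.5×12 cube at (6, 13) partially overlaps it — only the 94.50 mm² overlap (of its 126.00 mm²) is removed, clipping the outline — boundary = 102.22 mm. Overall, the cross-section is a single solid region. Total boundary length (outer) = 102.22 mm.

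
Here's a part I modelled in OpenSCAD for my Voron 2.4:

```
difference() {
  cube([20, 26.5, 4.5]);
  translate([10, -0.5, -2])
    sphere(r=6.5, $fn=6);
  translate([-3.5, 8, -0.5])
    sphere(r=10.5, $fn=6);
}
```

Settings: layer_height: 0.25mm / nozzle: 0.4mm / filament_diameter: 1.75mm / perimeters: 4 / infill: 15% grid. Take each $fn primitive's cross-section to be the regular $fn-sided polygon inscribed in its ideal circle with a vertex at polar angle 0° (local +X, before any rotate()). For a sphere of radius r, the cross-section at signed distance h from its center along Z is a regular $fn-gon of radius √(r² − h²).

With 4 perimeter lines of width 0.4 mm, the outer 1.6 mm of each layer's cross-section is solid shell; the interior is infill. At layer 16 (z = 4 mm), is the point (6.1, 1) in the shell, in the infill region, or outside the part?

At z = 4 mm: the cube (footprint 20×26.5) is included at this height; the r=6.5 sphere at (10, -0.5) slices to a regular 6-gon of circumradius 2.500 (√(r²−h²) with h=6 from center); the sphere at (-3.5, 8): section is a regular 6-gon, circumradius = √(r²−h²) = √(10.5²−4.5²) = 9.487; After the difference (first − rest): starting from the 20×26.5 cube, the r=6.5 sphere at (10, -0.5) partially overlaps it — only the 5.76 mm² overlap (of its 16.24 mm²) is removed, clipping the outline; the r=10.5 sphere at (-3.5, 8) partially overlaps it — only the 59.12 mm² overlap (of its 233.83 mm²) is removed, clipping the outline — 1 connected region. Overall, the cross-section is a single solid region. The nearest boundary edge runs (7.79, 0.00)→(1.37, 0.00); distance from the point to it = 1.00 mm. The point is inside the cross-section, 1.00 mm from the nearest boundary — within the 1.6 mm shell band (4 × 0.4).

shell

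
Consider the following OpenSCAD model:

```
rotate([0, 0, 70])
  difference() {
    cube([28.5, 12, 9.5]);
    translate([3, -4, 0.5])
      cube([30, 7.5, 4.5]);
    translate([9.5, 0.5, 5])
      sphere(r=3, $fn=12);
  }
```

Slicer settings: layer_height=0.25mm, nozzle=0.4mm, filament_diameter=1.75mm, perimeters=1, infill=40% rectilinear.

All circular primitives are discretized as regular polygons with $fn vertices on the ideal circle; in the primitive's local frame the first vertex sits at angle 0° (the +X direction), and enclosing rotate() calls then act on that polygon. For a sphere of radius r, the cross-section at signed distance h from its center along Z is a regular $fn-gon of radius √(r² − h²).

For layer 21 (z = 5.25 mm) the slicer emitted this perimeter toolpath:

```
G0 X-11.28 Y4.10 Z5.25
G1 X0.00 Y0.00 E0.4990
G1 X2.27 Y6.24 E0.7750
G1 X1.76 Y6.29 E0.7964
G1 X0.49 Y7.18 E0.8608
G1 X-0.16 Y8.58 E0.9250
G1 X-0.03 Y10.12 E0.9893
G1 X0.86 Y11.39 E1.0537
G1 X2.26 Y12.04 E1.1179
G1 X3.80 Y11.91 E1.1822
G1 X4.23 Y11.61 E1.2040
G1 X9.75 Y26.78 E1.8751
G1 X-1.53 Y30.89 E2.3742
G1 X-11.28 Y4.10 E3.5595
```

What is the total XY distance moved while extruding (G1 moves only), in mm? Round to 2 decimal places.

85.62 mm

Sum the Euclidean lengths of each G1 segment: total = 85.62 mm.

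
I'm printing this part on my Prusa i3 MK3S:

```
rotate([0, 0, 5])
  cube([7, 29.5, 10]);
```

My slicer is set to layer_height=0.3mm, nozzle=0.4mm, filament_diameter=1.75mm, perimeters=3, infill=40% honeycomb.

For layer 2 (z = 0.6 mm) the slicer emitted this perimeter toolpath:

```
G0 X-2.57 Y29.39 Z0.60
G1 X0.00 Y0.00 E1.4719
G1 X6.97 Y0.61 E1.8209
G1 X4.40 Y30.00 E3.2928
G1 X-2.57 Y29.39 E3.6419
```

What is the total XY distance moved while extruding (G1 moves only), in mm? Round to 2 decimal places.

Sum the Euclidean lengths of each G1 segment: total = 73.00 mm.

73.00 mm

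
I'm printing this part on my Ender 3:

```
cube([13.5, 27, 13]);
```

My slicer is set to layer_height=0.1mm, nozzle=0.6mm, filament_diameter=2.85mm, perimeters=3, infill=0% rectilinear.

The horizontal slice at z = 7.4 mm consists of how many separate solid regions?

At z = 7.4 mm: the cube is present — its section is the full 13.5×27 rectangle. The result has 1 disconnected region.

1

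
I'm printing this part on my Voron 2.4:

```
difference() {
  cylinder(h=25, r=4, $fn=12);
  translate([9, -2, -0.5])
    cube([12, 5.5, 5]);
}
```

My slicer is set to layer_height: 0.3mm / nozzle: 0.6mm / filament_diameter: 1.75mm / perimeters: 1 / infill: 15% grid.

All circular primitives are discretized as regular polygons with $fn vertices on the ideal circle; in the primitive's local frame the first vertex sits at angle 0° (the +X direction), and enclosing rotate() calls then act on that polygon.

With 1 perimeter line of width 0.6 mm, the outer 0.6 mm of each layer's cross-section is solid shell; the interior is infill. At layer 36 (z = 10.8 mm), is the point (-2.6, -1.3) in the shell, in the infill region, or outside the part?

infill

At z = 10.8 mm: the r=4 cylinder contributes a regular 12-gon of circumradius 4; the cube at (9, -2) does not reach this height (z outside [-0.5, 4.5]); After the difference (first − rest): none of the subtracted shapes is present at this height, so the r=4 cylinder is unchanged — 1 connected region. Overall, the cross-section is a single solid region. The nearest boundary edge runs (-4.00, 0.00)→(-3.46, -2.00); distance from the point to it = 1.02 mm. The point is inside the cross-section and 1.02 mm from the nearest boundary — more than the 0.6 mm shell width (1 × 0.6), so it's in the infill interior.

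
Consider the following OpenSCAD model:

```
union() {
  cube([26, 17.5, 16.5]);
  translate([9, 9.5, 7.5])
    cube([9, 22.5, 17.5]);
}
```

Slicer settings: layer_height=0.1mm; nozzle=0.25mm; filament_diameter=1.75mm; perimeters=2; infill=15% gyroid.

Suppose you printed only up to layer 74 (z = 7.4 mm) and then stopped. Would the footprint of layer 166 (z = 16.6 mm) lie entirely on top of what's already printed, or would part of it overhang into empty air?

Compare the two slices. At z = 7.4: the cube is present — its section is the full 26×17.5 rectangle (area 455.00 mm²); the cube at (9, 9.5) is not intersected at this z (z outside [7.5, 25]); Merging all regions: only the 26×17.5 cube is present, so the union is just that shape — area = 455.00 mm². At z = 16.6: the cube is not intersected at this z (z outside [0, 16.5]); the cube at (9, 9.5) is present — its section is the full 9×22.5 rectangle (area 202.50 mm²); Merging all regions: only the 9×22.5 cube at (9, 9.5) is present, so the union is just that shape — area = 202.50 mm². Checking containment: at z = 16.6 the cross-section extends beyond the z = 7.4 cross-section by about 130.50 mm².

part overhangs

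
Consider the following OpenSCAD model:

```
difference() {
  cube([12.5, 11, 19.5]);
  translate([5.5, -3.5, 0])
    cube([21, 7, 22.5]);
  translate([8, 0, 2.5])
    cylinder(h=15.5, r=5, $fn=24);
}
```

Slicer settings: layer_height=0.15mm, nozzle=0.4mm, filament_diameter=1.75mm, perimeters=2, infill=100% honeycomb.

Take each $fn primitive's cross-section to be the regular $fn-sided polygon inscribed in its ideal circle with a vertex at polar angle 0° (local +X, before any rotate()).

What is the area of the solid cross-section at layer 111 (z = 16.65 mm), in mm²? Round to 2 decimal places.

98.76 mm²

At z = 16.65 mm: the cube is present — its section is the full 12.5×11 rectangle (area 137.50 mm²); the cube at (5.5, -3.5) (footprint 21×7) is included at this height (area 147.00 mm²); the r=5 cylinder at (8, 0) contributes a regular 24-gon of circumradius 5 (area = (24/2)·5.000²·sin(360°/24) = 77.65 mm²); Subtracting the remaining from the first: starting from the 12.5×11 cube (137.50 mm²), the 21×7 cube at (5.5, -3.5) partially overlaps it — only the 24.50 mm² overlap (of its 147.00 mm²) is removed, clipping the outline; the r=5 cylinder at (8, 0) partially overlaps it — only the 14.24 mm² overlap (of its 77.65 mm²) is removed, clipping the outline — area = 98.76 mm². Overall, the cross-section is a single solid region. Net area = 98.76 mm².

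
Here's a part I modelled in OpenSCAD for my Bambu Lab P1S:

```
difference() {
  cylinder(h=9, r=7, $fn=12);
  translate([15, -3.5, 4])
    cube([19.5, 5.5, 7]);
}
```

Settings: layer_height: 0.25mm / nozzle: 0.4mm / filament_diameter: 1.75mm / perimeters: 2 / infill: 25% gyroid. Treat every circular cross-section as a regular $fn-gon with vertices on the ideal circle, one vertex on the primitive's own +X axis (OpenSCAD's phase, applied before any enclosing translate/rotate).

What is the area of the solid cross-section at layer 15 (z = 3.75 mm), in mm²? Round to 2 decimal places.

At z = 3.75 mm: the r=7 cylinder gives a regular 12-gon of circumradius 7 (constant along its height) (area = (12/2)·7.000²·sin(360°/12) = 147.00 mm²); the cube at (15, -3.5) does not reach this height (z outside [4, 11]); Taking the first minus the rest: none of the subtracted shapes is present at this height, so the r=7 cylinder is unchanged — area = 147.00 mm². Overall, the cross-section is a single solid region. Net area = 147.00 mm².

147.00 mm²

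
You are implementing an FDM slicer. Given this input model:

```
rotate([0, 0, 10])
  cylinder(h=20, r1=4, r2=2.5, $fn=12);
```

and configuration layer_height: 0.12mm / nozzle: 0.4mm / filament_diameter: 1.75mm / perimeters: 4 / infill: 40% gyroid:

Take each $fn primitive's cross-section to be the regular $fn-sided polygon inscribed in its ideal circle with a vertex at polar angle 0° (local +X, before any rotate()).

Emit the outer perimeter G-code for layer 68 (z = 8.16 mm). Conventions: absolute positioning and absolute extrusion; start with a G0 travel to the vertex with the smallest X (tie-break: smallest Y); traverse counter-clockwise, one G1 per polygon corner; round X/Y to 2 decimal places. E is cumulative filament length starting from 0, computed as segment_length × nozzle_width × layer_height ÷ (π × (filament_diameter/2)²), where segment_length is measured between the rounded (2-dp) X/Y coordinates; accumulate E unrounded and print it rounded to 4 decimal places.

G0 X-3.34 Y-0.59 Z8.16
G1 X-2.60 Y-2.18 E0.0350
G1 X-1.16 Y-3.18 E0.0700
G1 X0.59 Y-3.34 E0.1051
G1 X2.18 Y-2.60 E0.1401
G1 X3.18 Y-1.16 E0.1750
G1 X3.34 Y0.59 E0.2101
G1 X2.60 Y2.18 E0.2451
G1 X1.16 Y3.18 E0.2801
G1 X-0.59 Y3.34 E0.3152
G1 X-2.18 Y2.60 E0.3502
G1 X-3.18 Y1.16 E0.3851
G1 X-3.34 Y-0.59 E0.4202

At z = 8.16 mm: the cone contributes a regular 12-gon of circumradius 3.388 (interpolated between r1=4 and r2=2.5 at t=0.408); (rotated 10° about Z; rotation is an isometry so areas/perimeters/island counts are preserved). The outline is a single polygon with 12 vertices. Extrusion per mm of travel: 0.4 × 0.12 / (π × 0.875²) = 0.019956. Accumulating E over each segment gives final E = 0.4202.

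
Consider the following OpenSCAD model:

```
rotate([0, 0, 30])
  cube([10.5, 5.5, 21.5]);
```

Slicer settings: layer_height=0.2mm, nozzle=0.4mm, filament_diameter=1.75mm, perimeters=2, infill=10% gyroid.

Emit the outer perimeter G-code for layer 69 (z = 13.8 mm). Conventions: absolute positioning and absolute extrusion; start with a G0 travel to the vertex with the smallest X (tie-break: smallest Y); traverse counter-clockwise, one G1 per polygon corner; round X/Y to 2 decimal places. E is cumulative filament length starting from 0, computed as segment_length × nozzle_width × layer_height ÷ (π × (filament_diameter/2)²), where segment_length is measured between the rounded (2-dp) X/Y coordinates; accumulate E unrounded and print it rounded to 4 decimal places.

G0 X-2.75 Y4.76 Z13.80
G1 X0.00 Y0.00 E0.1828
G1 X9.09 Y5.25 E0.5320
G1 X6.34 Y10.01 E0.7148
G1 X-2.75 Y4.76 E1.0640

At z = 13.8 mm: the 10.5×5.5 cube contributes its full rectangle; (whole slice rotated 30° about Z — lengths, areas and connectivity unchanged). The outline is a single polygon with 4 vertices. Extrusion per mm of travel: 0.4 × 0.2 / (π × 0.875²) = 0.033260. Accumulating E over each segment gives final E = 1.0640.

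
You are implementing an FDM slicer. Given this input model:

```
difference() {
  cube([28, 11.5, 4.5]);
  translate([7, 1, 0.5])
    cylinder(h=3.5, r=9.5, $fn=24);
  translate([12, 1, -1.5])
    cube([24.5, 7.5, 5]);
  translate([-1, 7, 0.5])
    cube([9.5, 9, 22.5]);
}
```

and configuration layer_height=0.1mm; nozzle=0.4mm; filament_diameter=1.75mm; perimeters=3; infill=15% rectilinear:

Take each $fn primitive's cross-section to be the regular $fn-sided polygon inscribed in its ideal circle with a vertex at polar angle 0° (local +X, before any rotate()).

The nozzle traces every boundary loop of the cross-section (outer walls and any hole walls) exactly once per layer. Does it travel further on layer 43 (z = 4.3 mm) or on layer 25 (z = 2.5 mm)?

layer 43 (z = 4.3 mm)

Layer 43 (z = 4.3): the cube (footprint 28×11.5) is included at this height (perimeter 79.00 mm); the cylinder at (7, 1) does not reach this height (z outside [0.5, 4]); the cube at (12, 1) is absent (z outside [-1.5, 3.5]); the cube at (-1, 7) (footprint 9.5×9) is included at this height (perimeter 37.00 mm); After the difference (first − rest): starting from the 28×11.5 cube, the 9.5×9 cube at (-1, 7) partially overlaps it — only the 38.25 mm² overlap (of its 85.50 mm²) is removed, clipping the outline — boundary = 79.00 mm. So its perimeter = 79.00 mm. Layer 25 (z = 2.5): the 28×11.5 cube contributes its full rectangle (perimeter 79.00 mm); the r=9.5 cylinder at (7, 1) contributes a regular 24-gon of circumradius 9.5 (perimeter = 2·24·9.500·sin(180°/24) = 59.52 mm); the 24.5×7.5 cube at (12, 1) contributes its full rectangle (perimeter 64.00 mm); the 9.5×9 cube at (-1, 7) contributes its full rectangle (perimeter 37.00 mm); Subtracting the remaining from the first: starting from the 28×11.5 cube, the r=9.5 cylinder at (7, 1) partially overlaps it — only the 145.96 mm² overlap (of its 280.30 mm²) is removed, clipping the outline; the 24.5×7.5 cube at (12, 1) partially overlaps it — only the 95.04 mm² overlap (of its 183.75 mm²) is removed, clipping the outline; the 9.5×9 cube at (-1, 7) partially overlaps it — only the 15.70 mm² overlap (of its 85.50 mm²) is removed, clipping the outline — boundary = 68.78 mm. So its perimeter = 68.78 mm. Layer 43 is larger (79.00 vs 68.78 mm).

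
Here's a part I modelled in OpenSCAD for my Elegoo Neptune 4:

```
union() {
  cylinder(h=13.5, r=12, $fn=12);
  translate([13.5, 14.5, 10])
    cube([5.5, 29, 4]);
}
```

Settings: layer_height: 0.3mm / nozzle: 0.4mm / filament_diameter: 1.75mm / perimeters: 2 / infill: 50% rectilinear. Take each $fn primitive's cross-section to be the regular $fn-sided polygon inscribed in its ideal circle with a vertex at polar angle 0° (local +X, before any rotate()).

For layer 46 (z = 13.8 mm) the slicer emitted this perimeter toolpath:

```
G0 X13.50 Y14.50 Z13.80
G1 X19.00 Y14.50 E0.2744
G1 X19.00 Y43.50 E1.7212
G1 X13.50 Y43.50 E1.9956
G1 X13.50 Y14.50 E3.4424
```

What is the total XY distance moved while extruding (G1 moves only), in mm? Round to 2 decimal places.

69.00 mm

Sum the Euclidean lengths of each G1 segment: total = 69.00 mm.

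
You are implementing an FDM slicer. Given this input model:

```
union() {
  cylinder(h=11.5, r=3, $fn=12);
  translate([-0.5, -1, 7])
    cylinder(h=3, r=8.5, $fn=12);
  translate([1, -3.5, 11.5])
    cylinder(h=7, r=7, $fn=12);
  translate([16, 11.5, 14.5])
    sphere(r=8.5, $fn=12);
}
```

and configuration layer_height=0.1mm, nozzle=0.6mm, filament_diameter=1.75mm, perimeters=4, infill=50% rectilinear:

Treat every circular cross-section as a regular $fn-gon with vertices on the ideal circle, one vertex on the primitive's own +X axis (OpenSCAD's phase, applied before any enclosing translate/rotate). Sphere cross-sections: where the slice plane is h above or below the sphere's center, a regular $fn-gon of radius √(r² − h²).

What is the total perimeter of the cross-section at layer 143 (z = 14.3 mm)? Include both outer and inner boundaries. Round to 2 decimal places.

At z = 14.3 mm: the cylinder does not reach this height (z outside [0, 11.5]); the cylinder at (-0.5, -1) is absent (z outside [7, 10]); the r=7 cylinder at (1, -3.5) gives a regular 12-gon of circumradius 7 (constant along its height) (perimeter = 2·12·7.000·sin(180°/12) = 43.48 mm); the r=8.5 sphere at (16, 11.5) slices to a regular 12-gon of circumradius 8.498 (√(r²−h²) with h=0.2 from center) (perimeter = 2·12·8.498·sin(180°/12) = 52.78 mm); Combining (union): the 2 present regions are separate (no shared area or edge), so areas and boundary lengths simply add and each stays a separate island — boundary = 96.27 mm. Overall, the cross-section has 2 separate islands. Total boundary length (outer) = 96.27 mm.

96.27 mm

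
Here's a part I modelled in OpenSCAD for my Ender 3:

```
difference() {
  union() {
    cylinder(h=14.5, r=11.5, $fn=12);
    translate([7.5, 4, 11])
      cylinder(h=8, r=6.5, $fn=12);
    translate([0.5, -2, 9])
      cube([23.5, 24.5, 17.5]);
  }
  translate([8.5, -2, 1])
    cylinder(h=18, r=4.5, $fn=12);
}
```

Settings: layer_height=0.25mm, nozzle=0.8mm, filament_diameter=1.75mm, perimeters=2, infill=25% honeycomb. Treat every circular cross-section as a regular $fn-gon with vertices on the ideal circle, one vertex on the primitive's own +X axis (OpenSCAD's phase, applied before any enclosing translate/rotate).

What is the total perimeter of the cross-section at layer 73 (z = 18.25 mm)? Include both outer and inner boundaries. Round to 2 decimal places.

At z = 18.25 mm: the cylinder is not intersected at this z (z outside [0, 14.5]); the r=6.5 cylinder at (7.5, 4) gives a regular 12-gon of circumradius 6.5 (constant along its height) (perimeter = 2·12·6.500·sin(180°/12) = 40.38 mm); the cube at (0.5, -2) is present — its section is the full 23.5×24.5 rectangle (perimeter 96.00 mm); Taking the union: the regions partially overlap (shared area 125.82 mm²), so the edge portions inside another operand are dropped and the merged outline is re-measured after clipping — boundary = 96.13 mm; the r=4.5 cylinder at (8.5, -2) contributes a regular 12-gon of circumradius 4.5 (perimeter = 2·12·4.500·sin(180°/12) = 27.95 mm); After the difference (first − rest): starting from that combined region, the r=4.5 cylinder at (8.5, -2) partially overlaps it — only the 31.31 mm² overlap (of its 60.75 mm²) is removed, clipping the outline — boundary = 100.98 mm. Overall, the cross-section is a single solid region. Total boundary length (outer) = 100.98 mm.

100.98 mm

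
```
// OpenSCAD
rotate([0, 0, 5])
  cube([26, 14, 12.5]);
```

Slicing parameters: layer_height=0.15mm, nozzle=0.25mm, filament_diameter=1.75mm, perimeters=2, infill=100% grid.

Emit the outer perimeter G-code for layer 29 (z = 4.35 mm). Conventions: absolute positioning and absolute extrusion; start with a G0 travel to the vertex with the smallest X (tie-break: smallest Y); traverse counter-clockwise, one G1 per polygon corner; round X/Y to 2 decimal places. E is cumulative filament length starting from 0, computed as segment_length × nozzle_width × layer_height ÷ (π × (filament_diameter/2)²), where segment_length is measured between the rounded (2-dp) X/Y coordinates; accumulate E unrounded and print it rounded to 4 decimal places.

At z = 4.35 mm: the 26×14 cube contributes its full rectangle; (whole slice rotated 5° about Z — lengths, areas and connectivity unchanged). The outline is a single polygon with 4 vertices. Extrusion per mm of travel: 0.25 × 0.15 / (π × 0.875²) = 0.015591. Accumulating E over each segment gives final E = 1.2472.

G0 X-1.22 Y13.95 Z4.35
G1 X0.00 Y0.00 E0.2183
G1 X25.90 Y2.27 E0.6237
G1 X24.68 Y16.21 E0.8418
G1 X-1.22 Y13.95 E1.2472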